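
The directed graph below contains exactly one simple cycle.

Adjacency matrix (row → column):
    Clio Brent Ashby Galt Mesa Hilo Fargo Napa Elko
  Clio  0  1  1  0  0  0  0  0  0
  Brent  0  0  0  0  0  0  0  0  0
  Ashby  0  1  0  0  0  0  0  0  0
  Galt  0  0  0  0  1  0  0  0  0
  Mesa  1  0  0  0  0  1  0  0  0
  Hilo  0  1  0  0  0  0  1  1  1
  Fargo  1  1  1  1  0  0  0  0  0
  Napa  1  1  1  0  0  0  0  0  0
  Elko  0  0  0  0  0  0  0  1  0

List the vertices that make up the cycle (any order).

DFS with gray/black marking from Galt:
Galt gray
  Mesa gray
    Clio gray
      Brent gray
      Brent black
      Ashby gray
        Ashby→Brent: Brent black — skip
      Ashby black
    Clio black
    Hilo gray
      Elko gray
        Napa gray
          Napa→Clio: Clio black — skip
          Napa→Brent: Brent black — skip
          Napa→Ashby: Ashby black — skip
        Napa black
      Elko black
      Hilo→Napa: Napa black — skip
      Fargo gray
        Fargo→Brent: Brent black — skip
        Fargo→Clio: Clio black — skip
        Fargo→Galt: Galt is gray → back edge
Back edge closes the cycle Galt → Mesa → Hilo → Fargo → Galt; its vertices are {Galt, Hilo, Mesa, Fargo}.

Galt, Hilo, Mesa, Fargo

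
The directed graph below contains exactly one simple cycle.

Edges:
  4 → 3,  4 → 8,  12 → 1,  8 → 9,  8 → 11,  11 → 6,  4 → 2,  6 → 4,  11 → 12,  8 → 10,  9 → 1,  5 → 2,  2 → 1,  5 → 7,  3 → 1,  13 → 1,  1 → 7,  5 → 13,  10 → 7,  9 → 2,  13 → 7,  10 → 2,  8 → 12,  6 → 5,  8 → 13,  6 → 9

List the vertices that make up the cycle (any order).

4, 6, 8, 11

DFS with gray/black marking from 4:
4 gray
  3 gray
    1 gray
      7 gray
      7 black
    1 black
  3 black
  8 gray
    10 gray
      2 gray
        2→1: 1 black — skip
      2 black
      10→7: 7 black — skip
    10 black
    11 gray
      12 gray
        12→1: 1 black — skip
      12 black
      6 gray
        9 gray
          9→2: 2 black — skip
          9→1: 1 black — skip
        9 black
        6→4: 4 is gray → back edge
Back edge closes the cycle 4 → 8 → 11 → 6 → 4; its vertices are {4, 6, 8, 11}.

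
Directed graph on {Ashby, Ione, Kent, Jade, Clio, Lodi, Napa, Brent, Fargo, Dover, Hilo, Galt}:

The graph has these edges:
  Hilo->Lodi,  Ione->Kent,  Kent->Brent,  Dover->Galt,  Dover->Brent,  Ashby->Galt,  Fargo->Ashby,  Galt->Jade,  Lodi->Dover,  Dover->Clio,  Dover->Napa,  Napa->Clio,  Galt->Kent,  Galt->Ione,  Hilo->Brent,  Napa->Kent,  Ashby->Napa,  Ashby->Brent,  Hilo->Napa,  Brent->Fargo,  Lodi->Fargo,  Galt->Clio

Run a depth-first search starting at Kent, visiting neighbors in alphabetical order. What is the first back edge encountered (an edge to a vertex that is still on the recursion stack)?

DFS from Kent (visiting neighbors in alphabetical order); mark gray on enter, black on exit:
Kent gray
  Brent gray
    Fargo gray
      Ashby gray
        Ashby→Brent: Brent is gray → back edge
First back edge: Ashby → Brent.

Ashby->Brent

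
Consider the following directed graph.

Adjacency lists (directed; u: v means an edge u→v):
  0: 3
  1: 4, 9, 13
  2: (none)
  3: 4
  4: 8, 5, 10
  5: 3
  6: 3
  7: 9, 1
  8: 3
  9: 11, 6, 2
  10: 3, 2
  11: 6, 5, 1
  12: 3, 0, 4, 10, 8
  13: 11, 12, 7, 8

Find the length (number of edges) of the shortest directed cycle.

For each vertex v, BFS finds the shortest path from v back to v.
The shortest such closed walk is 1 → 13 → 11 → 1, length 3.

3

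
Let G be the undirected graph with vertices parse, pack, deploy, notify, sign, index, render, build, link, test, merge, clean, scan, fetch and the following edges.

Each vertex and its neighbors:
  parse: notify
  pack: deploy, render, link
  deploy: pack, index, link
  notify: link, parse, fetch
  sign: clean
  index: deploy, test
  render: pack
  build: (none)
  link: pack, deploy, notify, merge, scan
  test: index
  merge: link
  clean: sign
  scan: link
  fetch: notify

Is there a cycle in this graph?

Yes

DFS, tracking each vertex's parent; an edge to a visited non-parent vertex closes a cycle.
Start from clean:
visit clean (parent –)
  visit sign (parent clean)
    sign–clean: parent, skip
visit parse (parent –)
  visit notify (parent parse)
    visit link (parent notify)
      visit pack (parent link)
        visit deploy (parent pack)
          deploy–pack: parent, skip
          visit index (parent deploy)
            index–deploy: parent, skip
            visit test (parent index)
              test–index: parent, skip
          deploy–link: link visited and ≠ parent → cycle
Cycle: link – pack – deploy – link.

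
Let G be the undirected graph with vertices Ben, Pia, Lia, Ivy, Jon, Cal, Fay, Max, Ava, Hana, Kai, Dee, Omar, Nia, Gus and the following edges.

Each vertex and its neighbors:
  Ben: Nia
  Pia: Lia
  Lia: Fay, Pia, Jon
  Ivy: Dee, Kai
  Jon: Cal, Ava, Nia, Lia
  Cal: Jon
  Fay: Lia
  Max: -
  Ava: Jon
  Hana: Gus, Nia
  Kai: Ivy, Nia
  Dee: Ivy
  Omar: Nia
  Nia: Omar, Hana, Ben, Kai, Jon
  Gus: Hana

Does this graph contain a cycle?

DFS, tracking each vertex's parent; an edge to a visited non-parent vertex closes a cycle.
Start from Lia:
visit Lia (parent –)
  visit Fay (parent Lia)
    Fay–Lia: parent, skip
  visit Pia (parent Lia)
    Pia–Lia: parent, skip
  visit Jon (parent Lia)
    visit Cal (parent Jon)
      Cal–Jon: parent, skip
    visit Ava (parent Jon)
      Ava–Jon: parent, skip
    visit Nia (parent Jon)
      visit Omar (parent Nia)
        Omar–Nia: parent, skip
      visit Hana (parent Nia)
        visit Gus (parent Hana)
          Gus–Hana: parent, skip
        Hana–Nia: parent, skip
      visit Ben (parent Nia)
        Ben–Nia: parent, skip
      visit Kai (parent Nia)
        visit Ivy (parent Kai)
          visit Dee (parent Ivy)
            Dee–Ivy: parent, skip
          Ivy–Kai: parent, skip
        Kai–Nia: parent, skip
      Nia–Jon: parent, skip
    Jon–Lia: parent, skip
visit Max (parent –)
No non-parent visited neighbor found — the graph is a forest.

No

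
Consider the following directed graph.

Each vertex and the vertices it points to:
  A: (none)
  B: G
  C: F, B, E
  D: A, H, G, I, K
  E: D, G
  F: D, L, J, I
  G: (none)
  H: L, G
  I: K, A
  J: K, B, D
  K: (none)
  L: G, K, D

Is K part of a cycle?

No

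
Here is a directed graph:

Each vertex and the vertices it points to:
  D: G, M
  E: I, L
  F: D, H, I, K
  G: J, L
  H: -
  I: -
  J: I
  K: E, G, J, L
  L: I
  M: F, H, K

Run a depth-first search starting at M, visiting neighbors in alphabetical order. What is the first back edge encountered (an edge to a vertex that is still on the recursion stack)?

D->M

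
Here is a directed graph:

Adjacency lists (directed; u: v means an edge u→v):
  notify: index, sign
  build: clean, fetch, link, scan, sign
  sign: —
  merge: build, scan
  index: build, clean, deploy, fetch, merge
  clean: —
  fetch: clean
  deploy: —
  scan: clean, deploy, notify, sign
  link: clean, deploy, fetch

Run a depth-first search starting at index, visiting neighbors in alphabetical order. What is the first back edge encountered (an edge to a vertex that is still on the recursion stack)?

notify→index

DFS from index (visiting neighbors in alphabetical order); mark gray on enter, black on exit:
index gray
  build gray
    clean gray
    clean black
    fetch gray
      fetch→clean: clean black — skip
    fetch black
    link gray
      link→clean: clean black — skip
      deploy gray
      deploy black
      link→fetch: fetch black — skip
    link black
    scan gray
      scan→clean: clean black — skip
      scan→deploy: deploy black — skip
      notify gray
        notify→index: index is gray → back edge
First back edge: notify → index.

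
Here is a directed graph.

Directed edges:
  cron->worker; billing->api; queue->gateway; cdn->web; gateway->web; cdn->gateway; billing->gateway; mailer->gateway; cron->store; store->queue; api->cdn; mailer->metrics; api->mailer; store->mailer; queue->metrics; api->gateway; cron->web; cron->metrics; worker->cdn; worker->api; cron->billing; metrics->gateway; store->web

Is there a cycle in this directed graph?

DFS with white/gray/black marking, starting from billing:
billing gray
  gateway gray
    web gray
    web black
  gateway black
  api gray
    mailer gray
      metrics gray
        metrics→gateway: gateway black — skip
      metrics black
      mailer→gateway: gateway black — skip
    mailer black
    cdn gray
      cdn→gateway: gateway black — skip
      cdn→web: web black — skip
    cdn black
    api→gateway: gateway black — skip
  api black
billing black
cron gray
  cron→web: web black — skip
  cron→metrics: metrics black — skip
  worker gray
    worker→cdn: cdn black — skip
    worker→api: api black — skip
  worker black
  store gray
    queue gray
      queue→metrics: metrics black — skip
      queue→gateway: gateway black — skip
    queue black
    store→web: web black — skip
    store→mailer: mailer black — skip
  store black
  cron→billing: billing black — skip
cron black
Every edge goes to a white or black vertex — no back edge, so the graph is acyclic.

No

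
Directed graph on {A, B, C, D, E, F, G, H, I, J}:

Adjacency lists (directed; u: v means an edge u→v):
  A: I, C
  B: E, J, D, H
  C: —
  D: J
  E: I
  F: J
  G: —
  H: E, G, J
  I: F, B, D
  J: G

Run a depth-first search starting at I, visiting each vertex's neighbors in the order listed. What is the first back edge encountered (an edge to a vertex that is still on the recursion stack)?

DFS from I (visiting each vertex's neighbors in the order listed); mark gray on enter, black on exit:
I gray
  F gray
    J gray
      G gray
      G black
    J black
  F black
  B gray
    E gray
      E→I: I is gray → back edge
First back edge: E → I.

E→I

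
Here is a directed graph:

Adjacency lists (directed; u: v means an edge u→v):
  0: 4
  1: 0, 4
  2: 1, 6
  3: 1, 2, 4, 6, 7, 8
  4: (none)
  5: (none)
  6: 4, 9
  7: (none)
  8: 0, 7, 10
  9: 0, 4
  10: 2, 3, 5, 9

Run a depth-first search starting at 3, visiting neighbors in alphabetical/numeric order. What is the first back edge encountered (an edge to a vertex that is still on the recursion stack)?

10→3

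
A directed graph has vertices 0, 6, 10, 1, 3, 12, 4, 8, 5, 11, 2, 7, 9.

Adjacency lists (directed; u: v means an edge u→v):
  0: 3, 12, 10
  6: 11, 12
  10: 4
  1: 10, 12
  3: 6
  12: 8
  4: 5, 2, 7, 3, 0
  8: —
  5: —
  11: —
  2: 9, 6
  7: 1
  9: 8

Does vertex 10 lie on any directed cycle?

10 is on a cycle iff 10 can reach itself via ≥1 edge.
10 → 4 → 0 → 10 — yes.

Yes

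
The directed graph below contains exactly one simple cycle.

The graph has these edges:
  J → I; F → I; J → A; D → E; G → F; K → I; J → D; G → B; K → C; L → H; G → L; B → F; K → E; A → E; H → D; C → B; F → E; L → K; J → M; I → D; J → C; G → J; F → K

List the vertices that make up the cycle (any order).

B, C, F, K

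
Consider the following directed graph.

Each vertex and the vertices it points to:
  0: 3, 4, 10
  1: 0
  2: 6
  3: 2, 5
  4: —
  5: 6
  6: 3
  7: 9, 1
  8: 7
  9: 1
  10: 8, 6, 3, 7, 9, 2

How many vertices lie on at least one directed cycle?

A vertex is on a directed cycle iff it belongs to a strongly connected component of size ≥ 2 (or has a self-loop).
The vertices on cycles are {0, 1, 2, 3, 5, 6, 7, 8, 9, 10} — 10 in total.

10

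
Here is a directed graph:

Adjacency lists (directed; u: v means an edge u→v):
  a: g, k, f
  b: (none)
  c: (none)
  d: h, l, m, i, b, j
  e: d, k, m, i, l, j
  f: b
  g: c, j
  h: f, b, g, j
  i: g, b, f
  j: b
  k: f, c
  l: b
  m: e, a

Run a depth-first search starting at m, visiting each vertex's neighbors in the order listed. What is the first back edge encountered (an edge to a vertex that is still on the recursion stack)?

d->m

DFS from m (visiting each vertex's neighbors in the order listed); mark gray on enter, black on exit:
m gray
  e gray
    d gray
      h gray
        f gray
          b gray
          b black
        f black
        h→b: b black — skip
        g gray
          c gray
          c black
          j gray
            j→b: b black — skip
          j black
        g black
        h→j: j black — skip
      h black
      l gray
        l→b: b black — skip
      l black
      d→m: m is gray → back edge
First back edge: d → m.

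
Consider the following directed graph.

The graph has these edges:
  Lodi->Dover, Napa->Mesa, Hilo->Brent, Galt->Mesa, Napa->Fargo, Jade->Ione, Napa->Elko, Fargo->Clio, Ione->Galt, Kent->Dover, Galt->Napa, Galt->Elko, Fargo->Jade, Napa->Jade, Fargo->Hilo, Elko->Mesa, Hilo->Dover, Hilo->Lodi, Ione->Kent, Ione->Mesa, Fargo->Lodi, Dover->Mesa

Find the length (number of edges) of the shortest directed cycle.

4

For each vertex v, BFS finds the shortest path from v back to v.
The shortest such closed walk is Jade → Ione → Galt → Napa → Jade, length 4.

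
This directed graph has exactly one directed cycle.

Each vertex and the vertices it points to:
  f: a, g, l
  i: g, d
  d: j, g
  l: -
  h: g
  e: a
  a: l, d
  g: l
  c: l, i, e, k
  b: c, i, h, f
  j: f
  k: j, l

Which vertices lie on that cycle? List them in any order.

DFS with gray/black marking from f:
f gray
  a gray
    l gray
    l black
    d gray
      j gray
        j→f: f is gray → back edge
Back edge closes the cycle f → a → d → j → f; its vertices are {a, d, f, j}.

a, d, f, j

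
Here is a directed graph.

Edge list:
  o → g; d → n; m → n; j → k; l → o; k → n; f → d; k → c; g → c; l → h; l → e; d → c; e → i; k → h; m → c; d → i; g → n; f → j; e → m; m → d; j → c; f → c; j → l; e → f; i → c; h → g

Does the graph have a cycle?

Yes

DFS with white/gray/black marking, starting from d:
d gray
  n gray
  n black
  c gray
  c black
  i gray
    i→c: c black — skip
  i black
d black
e gray
  f gray
    f→d: d black — skip
    f→c: c black — skip
    j gray
      l gray
        o gray
          g gray
            g→c: c black — skip
            g→n: n black — skip
          g black
        o black
        h gray
          h→g: g black — skip
        h black
        l→e: e is gray → back edge
Back edge found, so a cycle exists: e → f → j → l → e.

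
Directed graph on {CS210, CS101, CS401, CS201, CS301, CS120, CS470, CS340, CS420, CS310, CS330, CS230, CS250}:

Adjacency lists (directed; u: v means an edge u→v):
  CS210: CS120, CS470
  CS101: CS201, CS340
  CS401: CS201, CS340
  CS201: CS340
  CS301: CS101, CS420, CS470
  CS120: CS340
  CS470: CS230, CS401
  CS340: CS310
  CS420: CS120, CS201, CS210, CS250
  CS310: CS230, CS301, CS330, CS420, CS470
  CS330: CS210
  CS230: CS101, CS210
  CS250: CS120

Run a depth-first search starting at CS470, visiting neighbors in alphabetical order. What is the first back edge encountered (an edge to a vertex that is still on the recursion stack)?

CS310→CS230

DFS from CS470 (visiting neighbors in alphabetical order); mark gray on enter, black on exit:
CS470 gray
  CS230 gray
    CS101 gray
      CS201 gray
        CS340 gray
          CS310 gray
            CS310→CS230: CS230 is gray → back edge
First back edge: CS310 → CS230.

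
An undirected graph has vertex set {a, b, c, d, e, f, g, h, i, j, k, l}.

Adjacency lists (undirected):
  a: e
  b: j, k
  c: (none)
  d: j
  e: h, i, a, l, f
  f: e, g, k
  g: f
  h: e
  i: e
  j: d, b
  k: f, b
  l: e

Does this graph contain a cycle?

DFS, tracking each vertex's parent; an edge to a visited non-parent vertex closes a cycle.
Start from k:
visit k (parent –)
  visit f (parent k)
    visit e (parent f)
      visit h (parent e)
        h–e: parent, skip
      visit i (parent e)
        i–e: parent, skip
      visit a (parent e)
        a–e: parent, skip
      visit l (parent e)
        l–e: parent, skip
      e–f: parent, skip
    visit g (parent f)
      g–f: parent, skip
    f–k: parent, skip
  visit b (parent k)
    visit j (parent b)
      visit d (parent j)
        d–j: parent, skip
      j–b: parent, skip
    b–k: parent, skip
visit c (parent –)
No non-parent visited neighbor found — the graph is a forest.

No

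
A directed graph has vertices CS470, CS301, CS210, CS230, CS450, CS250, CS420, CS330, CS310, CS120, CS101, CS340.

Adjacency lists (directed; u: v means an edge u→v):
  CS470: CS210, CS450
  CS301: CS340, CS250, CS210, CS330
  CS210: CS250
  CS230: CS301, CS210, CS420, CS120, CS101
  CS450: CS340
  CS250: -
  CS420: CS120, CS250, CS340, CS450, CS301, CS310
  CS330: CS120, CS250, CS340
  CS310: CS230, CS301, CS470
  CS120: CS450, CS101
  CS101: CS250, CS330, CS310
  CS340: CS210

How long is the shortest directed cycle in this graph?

For each vertex v, BFS finds the shortest path from v back to v.
The shortest such closed walk is CS230 → CS101 → CS310 → CS230, length 3.

3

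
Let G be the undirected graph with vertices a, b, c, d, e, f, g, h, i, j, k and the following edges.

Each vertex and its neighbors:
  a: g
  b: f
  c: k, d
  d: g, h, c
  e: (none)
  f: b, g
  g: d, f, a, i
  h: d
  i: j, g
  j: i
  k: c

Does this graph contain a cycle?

No

DFS, tracking each vertex's parent; an edge to a visited non-parent vertex closes a cycle.
Start from b:
visit b (parent –)
  visit f (parent b)
    f–b: parent, skip
    visit g (parent f)
      visit d (parent g)
        d–g: parent, skip
        visit h (parent d)
          h–d: parent, skip
        visit c (parent d)
          visit k (parent c)
            k–c: parent, skip
          c–d: parent, skip
      g–f: parent, skip
      visit a (parent g)
        a–g: parent, skip
      visit i (parent g)
        visit j (parent i)
          j–i: parent, skip
        i–g: parent, skip
visit e (parent –)
No non-parent visited neighbor found — the graph is a forest.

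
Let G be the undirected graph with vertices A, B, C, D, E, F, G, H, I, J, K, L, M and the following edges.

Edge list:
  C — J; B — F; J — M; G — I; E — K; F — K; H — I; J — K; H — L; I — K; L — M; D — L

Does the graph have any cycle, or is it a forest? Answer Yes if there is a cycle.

Yes

DFS, tracking each vertex's parent; an edge to a visited non-parent vertex closes a cycle.
Start from A:
visit A (parent –)
visit B (parent –)
  visit F (parent B)
    F–B: parent, skip
    visit K (parent F)
      K–F: parent, skip
      visit J (parent K)
        J–K: parent, skip
        visit M (parent J)
          M–J: parent, skip
          visit L (parent M)
            visit D (parent L)
              D–L: parent, skip
            visit H (parent L)
              visit I (parent H)
                visit G (parent I)
                  G–I: parent, skip
                I–H: parent, skip
                I–K: K visited and ≠ parent → cycle
Cycle: K – J – M – L – H – I – K.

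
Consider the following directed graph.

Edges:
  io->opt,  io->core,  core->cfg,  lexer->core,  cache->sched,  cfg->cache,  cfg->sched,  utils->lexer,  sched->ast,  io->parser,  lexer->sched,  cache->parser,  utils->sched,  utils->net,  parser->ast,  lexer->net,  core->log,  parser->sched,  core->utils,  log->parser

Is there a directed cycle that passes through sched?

No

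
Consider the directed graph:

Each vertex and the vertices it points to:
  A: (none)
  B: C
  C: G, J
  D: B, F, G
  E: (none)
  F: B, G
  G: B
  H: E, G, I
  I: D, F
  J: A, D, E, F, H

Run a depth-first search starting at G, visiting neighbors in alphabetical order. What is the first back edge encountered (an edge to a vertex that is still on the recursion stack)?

C->G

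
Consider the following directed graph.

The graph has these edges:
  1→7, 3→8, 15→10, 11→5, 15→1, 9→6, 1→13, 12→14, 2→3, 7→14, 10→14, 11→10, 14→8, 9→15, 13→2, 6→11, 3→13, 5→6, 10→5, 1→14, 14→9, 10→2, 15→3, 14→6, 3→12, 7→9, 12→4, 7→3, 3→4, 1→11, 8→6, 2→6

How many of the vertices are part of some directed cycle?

14

A vertex is on a directed cycle iff it belongs to a strongly connected component of size ≥ 2 (or has a self-loop).
The vertices on cycles are {1, 2, 3, 5, 6, 7, 8, 9, 10, 11, 12, 13, 14, 15} — 14 in total.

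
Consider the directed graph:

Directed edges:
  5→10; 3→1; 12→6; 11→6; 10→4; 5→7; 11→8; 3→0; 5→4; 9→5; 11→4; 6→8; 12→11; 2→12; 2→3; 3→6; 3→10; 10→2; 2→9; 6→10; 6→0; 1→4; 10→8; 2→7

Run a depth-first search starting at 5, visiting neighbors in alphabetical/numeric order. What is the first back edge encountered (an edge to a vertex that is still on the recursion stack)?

DFS from 5 (visiting neighbors in alphabetical/numeric order); mark gray on enter, black on exit:
5 gray
  4 gray
  4 black
  7 gray
  7 black
  10 gray
    2 gray
      3 gray
        0 gray
        0 black
        1 gray
          1→4: 4 black — skip
        1 black
        6 gray
          6→0: 0 black — skip
          8 gray
          8 black
          6→10: 10 is gray → back edge
First back edge: 6 → 10.

6->10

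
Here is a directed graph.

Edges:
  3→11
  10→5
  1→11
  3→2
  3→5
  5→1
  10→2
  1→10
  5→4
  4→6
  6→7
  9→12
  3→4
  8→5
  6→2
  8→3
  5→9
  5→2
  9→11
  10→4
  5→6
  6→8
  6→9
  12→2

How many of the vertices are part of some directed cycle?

7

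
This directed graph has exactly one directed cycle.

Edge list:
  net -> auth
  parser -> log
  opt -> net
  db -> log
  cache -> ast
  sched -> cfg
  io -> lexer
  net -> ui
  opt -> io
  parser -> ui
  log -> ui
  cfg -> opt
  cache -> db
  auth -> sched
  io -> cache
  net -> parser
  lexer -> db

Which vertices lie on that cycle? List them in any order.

cfg, net, opt, auth, sched

DFS with gray/black marking from opt:
opt gray
  net gray
    parser gray
      ui gray
      ui black
      log gray
        log→ui: ui black — skip
      log black
    parser black
    net→ui: ui black — skip
    auth gray
      sched gray
        cfg gray
          cfg→opt: opt is gray → back edge
Back edge closes the cycle opt → net → auth → sched → cfg → opt; its vertices are {cfg, net, opt, auth, sched}.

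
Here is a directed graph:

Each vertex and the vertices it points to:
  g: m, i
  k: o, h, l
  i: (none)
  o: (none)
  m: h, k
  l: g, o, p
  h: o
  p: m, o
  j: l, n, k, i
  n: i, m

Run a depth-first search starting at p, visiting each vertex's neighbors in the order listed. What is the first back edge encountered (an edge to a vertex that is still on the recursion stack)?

g→m

DFS from p (visiting each vertex's neighbors in the order listed); mark gray on enter, black on exit:
p gray
  m gray
    h gray
      o gray
      o black
    h black
    k gray
      k→o: o black — skip
      k→h: h black — skip
      l gray
        g gray
          g→m: m is gray → back edge
First back edge: g → m.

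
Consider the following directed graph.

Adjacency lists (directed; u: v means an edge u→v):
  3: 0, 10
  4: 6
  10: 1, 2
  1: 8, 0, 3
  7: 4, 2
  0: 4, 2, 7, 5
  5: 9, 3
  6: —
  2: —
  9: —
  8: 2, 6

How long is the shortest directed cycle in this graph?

For each vertex v, BFS finds the shortest path from v back to v.
The shortest such closed walk is 5 → 3 → 0 → 5, length 3.

3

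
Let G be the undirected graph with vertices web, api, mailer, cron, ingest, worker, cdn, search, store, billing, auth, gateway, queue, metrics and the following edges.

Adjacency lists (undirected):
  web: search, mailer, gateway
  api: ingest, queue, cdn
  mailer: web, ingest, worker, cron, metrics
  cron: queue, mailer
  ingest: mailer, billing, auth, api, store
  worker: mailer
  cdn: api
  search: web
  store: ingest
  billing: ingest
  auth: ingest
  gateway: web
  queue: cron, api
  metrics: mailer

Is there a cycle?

DFS, tracking each vertex's parent; an edge to a visited non-parent vertex closes a cycle.
Start from gateway:
visit gateway (parent –)
  visit web (parent gateway)
    visit search (parent web)
      search–web: parent, skip
    visit mailer (parent web)
      mailer–web: parent, skip
      visit ingest (parent mailer)
        ingest–mailer: parent, skip
        visit billing (parent ingest)
          billing–ingest: parent, skip
        visit auth (parent ingest)
          auth–ingest: parent, skip
        visit api (parent ingest)
          api–ingest: parent, skip
          visit queue (parent api)
            visit cron (parent queue)
              cron–queue: parent, skip
              cron–mailer: mailer visited and ≠ parent → cycle
Cycle: mailer – ingest – api – queue – cron – mailer.

Yes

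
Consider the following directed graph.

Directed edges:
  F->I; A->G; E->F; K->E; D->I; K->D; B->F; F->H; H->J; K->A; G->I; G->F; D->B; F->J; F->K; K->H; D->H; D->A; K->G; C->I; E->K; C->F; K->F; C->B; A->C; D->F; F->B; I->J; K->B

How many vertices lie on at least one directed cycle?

8

A vertex is on a directed cycle iff it belongs to a strongly connected component of size ≥ 2 (or has a self-loop).
The vertices on cycles are {A, B, C, D, E, F, G, K} — 8 in total.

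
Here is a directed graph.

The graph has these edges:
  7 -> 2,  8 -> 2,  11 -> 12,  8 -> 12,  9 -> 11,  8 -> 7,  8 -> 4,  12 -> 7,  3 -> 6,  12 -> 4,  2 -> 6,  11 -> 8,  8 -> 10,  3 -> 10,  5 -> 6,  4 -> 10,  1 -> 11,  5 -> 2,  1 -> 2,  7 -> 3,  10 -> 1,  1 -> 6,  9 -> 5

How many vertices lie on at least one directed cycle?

8

A vertex is on a directed cycle iff it belongs to a strongly connected component of size ≥ 2 (or has a self-loop).
The vertices on cycles are {1, 3, 4, 7, 8, 10, 11, 12} — 8 in total.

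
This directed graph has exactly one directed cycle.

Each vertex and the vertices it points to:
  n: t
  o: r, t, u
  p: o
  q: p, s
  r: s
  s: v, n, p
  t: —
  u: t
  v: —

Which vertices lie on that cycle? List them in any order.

DFS with gray/black marking from s:
s gray
  v gray
  v black
  n gray
    t gray
    t black
  n black
  p gray
    o gray
      r gray
        r→s: s is gray → back edge
Back edge closes the cycle s → p → o → r → s; its vertices are {o, p, r, s}.

o, p, r, s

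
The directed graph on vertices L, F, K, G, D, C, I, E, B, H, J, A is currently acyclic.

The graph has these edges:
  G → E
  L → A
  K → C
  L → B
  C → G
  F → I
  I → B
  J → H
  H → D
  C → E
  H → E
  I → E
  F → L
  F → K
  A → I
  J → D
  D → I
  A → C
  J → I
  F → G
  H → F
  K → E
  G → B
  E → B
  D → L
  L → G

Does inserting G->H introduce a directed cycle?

Adding G→H creates a cycle iff H can already reach G.
Path from H: H → F → G.
So H → … → G → H is a cycle.

Yes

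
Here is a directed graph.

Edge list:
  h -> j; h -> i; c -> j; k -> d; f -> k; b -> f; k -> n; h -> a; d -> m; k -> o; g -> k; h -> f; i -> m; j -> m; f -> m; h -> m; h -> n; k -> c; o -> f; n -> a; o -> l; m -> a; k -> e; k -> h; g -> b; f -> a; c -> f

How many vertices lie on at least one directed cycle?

A vertex is on a directed cycle iff it belongs to a strongly connected component of size ≥ 2 (or has a self-loop).
The vertices on cycles are {c, f, h, k, o} — 5 in total.

5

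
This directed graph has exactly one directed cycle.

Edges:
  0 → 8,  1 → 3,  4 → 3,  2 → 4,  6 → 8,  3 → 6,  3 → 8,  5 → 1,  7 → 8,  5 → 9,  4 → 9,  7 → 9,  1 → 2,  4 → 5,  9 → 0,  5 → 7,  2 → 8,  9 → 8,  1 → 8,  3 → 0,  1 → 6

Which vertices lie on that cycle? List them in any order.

1, 2, 4, 5

DFS with gray/black marking from 4:
4 gray
  9 gray
    0 gray
      8 gray
      8 black
    0 black
    9→8: 8 black — skip
  9 black
  3 gray
    3→0: 0 black — skip
    3→8: 8 black — skip
    6 gray
      6→8: 8 black — skip
    6 black
  3 black
  5 gray
    1 gray
      2 gray
        2→8: 8 black — skip
        2→4: 4 is gray → back edge
Back edge closes the cycle 4 → 5 → 1 → 2 → 4; its vertices are {1, 2, 4, 5}.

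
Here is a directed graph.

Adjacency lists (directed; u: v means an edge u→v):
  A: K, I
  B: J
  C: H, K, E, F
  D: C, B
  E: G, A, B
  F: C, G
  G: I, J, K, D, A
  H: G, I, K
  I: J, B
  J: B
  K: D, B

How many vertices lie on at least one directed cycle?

A vertex is on a directed cycle iff it belongs to a strongly connected component of size ≥ 2 (or has a self-loop).
The vertices on cycles are {A, B, C, D, E, F, G, H, J, K} — 10 in total.

10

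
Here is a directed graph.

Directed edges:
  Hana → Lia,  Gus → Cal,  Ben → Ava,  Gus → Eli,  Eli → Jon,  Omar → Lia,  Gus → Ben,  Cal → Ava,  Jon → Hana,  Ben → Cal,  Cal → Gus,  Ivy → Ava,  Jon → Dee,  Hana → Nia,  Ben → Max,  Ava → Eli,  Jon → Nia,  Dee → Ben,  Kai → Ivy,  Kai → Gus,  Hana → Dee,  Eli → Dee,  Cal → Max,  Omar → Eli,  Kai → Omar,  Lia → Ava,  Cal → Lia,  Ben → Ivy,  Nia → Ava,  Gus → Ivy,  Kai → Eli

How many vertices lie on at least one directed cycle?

A vertex is on a directed cycle iff it belongs to a strongly connected component of size ≥ 2 (or has a self-loop).
The vertices on cycles are {Ava, Ben, Cal, Dee, Eli, Gus, Ivy, Jon, Lia, Nia, Hana} — 11 in total.

11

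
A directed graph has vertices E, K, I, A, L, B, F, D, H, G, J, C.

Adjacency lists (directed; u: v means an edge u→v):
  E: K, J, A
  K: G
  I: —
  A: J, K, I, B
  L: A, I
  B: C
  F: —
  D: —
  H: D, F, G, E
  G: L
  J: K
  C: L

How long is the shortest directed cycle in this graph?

For each vertex v, BFS finds the shortest path from v back to v.
The shortest such closed walk is G → L → A → K → G, length 4.

4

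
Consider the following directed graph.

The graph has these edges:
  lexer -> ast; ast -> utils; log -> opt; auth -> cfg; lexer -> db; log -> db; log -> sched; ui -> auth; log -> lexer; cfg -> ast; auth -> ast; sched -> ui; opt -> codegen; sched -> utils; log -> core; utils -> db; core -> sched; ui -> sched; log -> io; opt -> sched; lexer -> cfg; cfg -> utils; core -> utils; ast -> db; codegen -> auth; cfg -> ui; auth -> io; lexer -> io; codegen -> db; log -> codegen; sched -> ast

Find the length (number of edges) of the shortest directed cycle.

2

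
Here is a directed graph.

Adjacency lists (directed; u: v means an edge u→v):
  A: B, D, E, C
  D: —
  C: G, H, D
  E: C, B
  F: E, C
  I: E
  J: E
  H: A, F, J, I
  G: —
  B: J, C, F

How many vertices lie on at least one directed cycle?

A vertex is on a directed cycle iff it belongs to a strongly connected component of size ≥ 2 (or has a self-loop).
The vertices on cycles are {A, B, C, E, F, H, I, J} — 8 in total.

8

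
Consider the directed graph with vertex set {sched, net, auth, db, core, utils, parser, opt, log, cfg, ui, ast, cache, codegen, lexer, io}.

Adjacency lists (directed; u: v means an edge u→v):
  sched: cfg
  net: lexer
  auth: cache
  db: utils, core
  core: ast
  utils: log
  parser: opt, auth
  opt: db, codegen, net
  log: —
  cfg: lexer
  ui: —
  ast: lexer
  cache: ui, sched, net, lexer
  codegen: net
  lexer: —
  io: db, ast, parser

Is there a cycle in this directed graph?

No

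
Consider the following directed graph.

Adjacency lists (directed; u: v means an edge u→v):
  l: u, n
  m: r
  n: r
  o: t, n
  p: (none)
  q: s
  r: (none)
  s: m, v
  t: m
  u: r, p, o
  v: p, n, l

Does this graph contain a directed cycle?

No

DFS with white/gray/black marking, starting from n:
n gray
  r gray
  r black
n black
l gray
  u gray
    u→r: r black — skip
    p gray
    p black
    o gray
      t gray
        m gray
          m→r: r black — skip
        m black
      t black
      o→n: n black — skip
    o black
  u black
  l→n: n black — skip
l black
q gray
  s gray
    s→m: m black — skip
    v gray
      v→p: p black — skip
      v→n: n black — skip
      v→l: l black — skip
    v black
  s black
q black
Every edge goes to a white or black vertex — no back edge, so the graph is acyclic.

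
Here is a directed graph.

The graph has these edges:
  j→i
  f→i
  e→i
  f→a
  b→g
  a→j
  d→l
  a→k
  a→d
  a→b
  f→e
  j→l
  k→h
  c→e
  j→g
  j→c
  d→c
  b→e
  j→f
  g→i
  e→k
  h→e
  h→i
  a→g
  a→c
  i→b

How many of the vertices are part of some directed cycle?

9

A vertex is on a directed cycle iff it belongs to a strongly connected component of size ≥ 2 (or has a self-loop).
The vertices on cycles are {a, b, e, f, g, h, i, j, k} — 9 in total.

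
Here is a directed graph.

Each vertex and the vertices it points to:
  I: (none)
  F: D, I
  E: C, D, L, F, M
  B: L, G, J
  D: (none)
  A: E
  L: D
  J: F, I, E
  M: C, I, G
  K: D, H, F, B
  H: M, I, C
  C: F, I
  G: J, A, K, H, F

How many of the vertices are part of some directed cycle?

8

A vertex is on a directed cycle iff it belongs to a strongly connected component of size ≥ 2 (or has a self-loop).
The vertices on cycles are {A, B, E, G, H, J, K, M} — 8 in total.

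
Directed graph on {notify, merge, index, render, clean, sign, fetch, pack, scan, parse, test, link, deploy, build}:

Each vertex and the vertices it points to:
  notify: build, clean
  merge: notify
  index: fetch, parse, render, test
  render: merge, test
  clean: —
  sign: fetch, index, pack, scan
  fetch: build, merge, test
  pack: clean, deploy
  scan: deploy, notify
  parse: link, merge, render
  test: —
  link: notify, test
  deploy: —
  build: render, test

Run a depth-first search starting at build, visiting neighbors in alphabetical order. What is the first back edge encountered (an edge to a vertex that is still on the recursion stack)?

notify->build

DFS from build (visiting neighbors in alphabetical order); mark gray on enter, black on exit:
build gray
  render gray
    merge gray
      notify gray
        notify→build: build is gray → back edge
First back edge: notify → build.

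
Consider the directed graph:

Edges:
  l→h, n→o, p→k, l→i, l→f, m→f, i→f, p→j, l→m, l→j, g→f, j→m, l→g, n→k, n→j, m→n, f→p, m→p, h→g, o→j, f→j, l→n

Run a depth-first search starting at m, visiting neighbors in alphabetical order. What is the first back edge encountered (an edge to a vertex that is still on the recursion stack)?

DFS from m (visiting neighbors in alphabetical order); mark gray on enter, black on exit:
m gray
  f gray
    j gray
      j→m: m is gray → back edge
First back edge: j → m.

j→m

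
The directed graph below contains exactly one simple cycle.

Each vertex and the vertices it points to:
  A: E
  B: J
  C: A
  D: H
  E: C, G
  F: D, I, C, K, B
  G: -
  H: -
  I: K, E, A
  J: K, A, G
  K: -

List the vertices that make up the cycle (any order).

A, C, E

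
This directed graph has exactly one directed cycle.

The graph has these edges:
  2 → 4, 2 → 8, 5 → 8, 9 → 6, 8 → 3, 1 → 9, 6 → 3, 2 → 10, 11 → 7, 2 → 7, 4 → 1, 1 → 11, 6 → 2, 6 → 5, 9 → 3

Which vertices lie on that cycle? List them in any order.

DFS with gray/black marking from 1:
1 gray
  9 gray
    3 gray
    3 black
    6 gray
      2 gray
        4 gray
          4→1: 1 is gray → back edge
Back edge closes the cycle 1 → 9 → 6 → 2 → 4 → 1; its vertices are {1, 2, 4, 6, 9}.

1, 2, 4, 6, 9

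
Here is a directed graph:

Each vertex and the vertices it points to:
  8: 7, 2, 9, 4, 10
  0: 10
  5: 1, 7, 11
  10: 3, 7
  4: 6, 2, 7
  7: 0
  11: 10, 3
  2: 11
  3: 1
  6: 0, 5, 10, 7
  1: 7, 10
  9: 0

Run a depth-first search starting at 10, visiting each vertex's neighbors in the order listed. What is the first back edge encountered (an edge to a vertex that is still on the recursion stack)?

DFS from 10 (visiting each vertex's neighbors in the order listed); mark gray on enter, black on exit:
10 gray
  3 gray
    1 gray
      7 gray
        0 gray
          0→10: 10 is gray → back edge
First back edge: 0 → 10.

0→10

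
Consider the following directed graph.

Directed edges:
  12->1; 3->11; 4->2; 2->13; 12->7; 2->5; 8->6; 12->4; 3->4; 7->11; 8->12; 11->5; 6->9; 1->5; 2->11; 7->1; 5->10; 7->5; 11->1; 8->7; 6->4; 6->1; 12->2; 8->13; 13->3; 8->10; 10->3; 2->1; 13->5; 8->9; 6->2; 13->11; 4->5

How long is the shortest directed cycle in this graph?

4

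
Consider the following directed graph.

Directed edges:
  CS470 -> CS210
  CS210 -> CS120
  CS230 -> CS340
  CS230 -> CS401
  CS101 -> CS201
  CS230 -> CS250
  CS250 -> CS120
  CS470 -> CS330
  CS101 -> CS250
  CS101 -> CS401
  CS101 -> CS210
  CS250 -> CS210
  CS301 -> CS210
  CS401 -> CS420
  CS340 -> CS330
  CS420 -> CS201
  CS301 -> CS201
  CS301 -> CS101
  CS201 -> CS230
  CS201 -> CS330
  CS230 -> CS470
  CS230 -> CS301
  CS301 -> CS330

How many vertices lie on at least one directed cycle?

6

A vertex is on a directed cycle iff it belongs to a strongly connected component of size ≥ 2 (or has a self-loop).
The vertices on cycles are {CS101, CS201, CS230, CS301, CS401, CS420} — 6 in total.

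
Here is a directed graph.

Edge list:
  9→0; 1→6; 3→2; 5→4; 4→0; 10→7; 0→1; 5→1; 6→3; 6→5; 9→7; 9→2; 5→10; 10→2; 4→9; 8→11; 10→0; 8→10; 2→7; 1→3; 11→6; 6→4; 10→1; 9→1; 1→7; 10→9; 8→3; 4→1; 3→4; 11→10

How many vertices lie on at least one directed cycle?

8

A vertex is on a directed cycle iff it belongs to a strongly connected component of size ≥ 2 (or has a self-loop).
The vertices on cycles are {0, 1, 3, 4, 5, 6, 9, 10} — 8 in total.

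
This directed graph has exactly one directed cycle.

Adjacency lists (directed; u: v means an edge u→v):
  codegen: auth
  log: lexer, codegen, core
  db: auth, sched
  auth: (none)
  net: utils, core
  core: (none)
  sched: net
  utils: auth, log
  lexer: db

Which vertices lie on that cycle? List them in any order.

db, log, net, lexer, sched, utils

DFS with gray/black marking from sched:
sched gray
  net gray
    utils gray
      auth gray
      auth black
      log gray
        lexer gray
          db gray
            db→auth: auth black — skip
            db→sched: sched is gray → back edge
Back edge closes the cycle sched → net → utils → log → lexer → db → sched; its vertices are {db, log, net, lexer, sched, utils}.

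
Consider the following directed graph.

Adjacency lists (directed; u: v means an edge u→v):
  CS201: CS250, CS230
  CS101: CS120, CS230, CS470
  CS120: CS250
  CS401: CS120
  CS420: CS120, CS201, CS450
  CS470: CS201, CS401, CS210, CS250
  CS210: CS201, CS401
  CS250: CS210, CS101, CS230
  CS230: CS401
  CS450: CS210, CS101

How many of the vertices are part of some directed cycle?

8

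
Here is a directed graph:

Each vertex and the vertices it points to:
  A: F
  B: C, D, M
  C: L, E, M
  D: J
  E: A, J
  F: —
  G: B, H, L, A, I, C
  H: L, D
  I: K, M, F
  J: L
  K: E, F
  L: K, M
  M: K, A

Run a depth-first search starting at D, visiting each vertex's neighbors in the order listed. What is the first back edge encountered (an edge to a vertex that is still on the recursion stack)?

E→J

DFS from D (visiting each vertex's neighbors in the order listed); mark gray on enter, black on exit:
D gray
  J gray
    L gray
      K gray
        E gray
          A gray
            F gray
            F black
          A black
          E→J: J is gray → back edge
First back edge: E → J.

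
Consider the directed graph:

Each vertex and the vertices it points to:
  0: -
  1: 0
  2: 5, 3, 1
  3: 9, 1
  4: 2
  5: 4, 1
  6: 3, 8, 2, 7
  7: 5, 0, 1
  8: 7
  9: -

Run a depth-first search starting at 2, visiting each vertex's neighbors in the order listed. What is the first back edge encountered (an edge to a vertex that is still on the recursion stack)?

4→2

DFS from 2 (visiting each vertex's neighbors in the order listed); mark gray on enter, black on exit:
2 gray
  5 gray
    4 gray
      4→2: 2 is gray → back edge
First back edge: 4 → 2.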